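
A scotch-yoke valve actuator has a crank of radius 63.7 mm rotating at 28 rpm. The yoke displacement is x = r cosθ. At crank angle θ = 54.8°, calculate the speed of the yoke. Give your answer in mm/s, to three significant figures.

ω = 2.932 rad/s (from 28 rpm).
x = r cosθ ⇒ ẋ = −rω sinθ.
|v| = rω|sinθ| = 0.0637·2.932·|sin 54.8°| = 0.15262 m/s = 152.62 mm/s.

153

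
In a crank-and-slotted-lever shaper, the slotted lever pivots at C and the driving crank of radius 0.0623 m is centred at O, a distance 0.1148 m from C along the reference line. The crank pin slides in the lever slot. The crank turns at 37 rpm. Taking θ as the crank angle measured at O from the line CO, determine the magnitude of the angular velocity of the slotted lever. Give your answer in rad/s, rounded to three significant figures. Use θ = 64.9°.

ω = 3.875 rad/s (from 37 rpm).
Crank pin A relative to C: A = (d + r cosθ, r sinθ); lever angle φ = atan2(r sinθ, d + r cosθ).
Differentiating tanφ: φ̇ = rω(d cosθ + r)/(d² + r² + 2dr cosθ).
d² + r² + 2dr cosθ = |CA|² = 0.0231281 m²;  d cosθ + r = +0.111 m.
|ω_lever| = |0.0623·3.875·+0.111| / 0.0231281 = 1.1585 rad/s.

1.16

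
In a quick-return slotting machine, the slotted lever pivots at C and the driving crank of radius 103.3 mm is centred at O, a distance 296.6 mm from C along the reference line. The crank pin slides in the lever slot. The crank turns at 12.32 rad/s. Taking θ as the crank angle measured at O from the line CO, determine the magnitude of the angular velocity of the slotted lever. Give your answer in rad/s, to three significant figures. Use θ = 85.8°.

1.54

ω = 12.32 rad/s
Crank pin A relative to C: A = (d + r cosθ, r sinθ); lever angle φ = atan2(r sinθ, d + r cosθ).
Differentiating tanφ: φ̇ = rω(d cosθ + r)/(d² + r² + 2dr cosθ).
d² + r² + 2dr cosθ = |CA|² = 0.10313 m²;  d cosθ + r = +0.12502 m.
|ω_lever| = |0.1033·12.32·+0.12502| / 0.10313 = 1.5428 rad/s.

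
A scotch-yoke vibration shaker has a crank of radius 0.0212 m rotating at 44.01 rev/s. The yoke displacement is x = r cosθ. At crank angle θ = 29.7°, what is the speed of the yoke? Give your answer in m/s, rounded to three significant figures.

2.90

ω = 276.5 rad/s (from 44.01 rev/s).
x = r cosθ ⇒ ẋ = −rω sinθ.
|v| = rω|sinθ| = 0.0212·276.5·|sin 29.7°| = 2.9045 m/s.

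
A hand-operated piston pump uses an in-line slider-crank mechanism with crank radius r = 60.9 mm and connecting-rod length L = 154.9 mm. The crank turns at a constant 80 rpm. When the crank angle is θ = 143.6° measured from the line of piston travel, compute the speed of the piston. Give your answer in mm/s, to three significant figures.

204

ω = 2π·80/60 = 8.378 rad/s
For an in-line slider-crank, x = r cosθ + √(L² − r² sin²θ), so v = −rω sinθ·[1 + r cosθ/√(L² − r² sin²θ)].
With r = 0.0609 m, L = 0.1549 m, θ = 143.6°: √(L² − r² sin²θ) = 0.15063 m.
v = −0.0609·8.378·0.59342·[1 + 0.0609·-0.80489/0.15063] = -0.20423 m/s.
|v| = 0.20423 m/s = 204.23 mm/s.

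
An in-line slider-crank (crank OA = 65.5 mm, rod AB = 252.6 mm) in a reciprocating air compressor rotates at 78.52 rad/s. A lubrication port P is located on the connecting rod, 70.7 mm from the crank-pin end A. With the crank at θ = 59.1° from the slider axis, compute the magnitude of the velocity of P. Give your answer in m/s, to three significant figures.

4.96

ω = 78.52 rad/s.  Crank-pin speed |V_A| = rω = 5.1431 m/s, perpendicular to OA.
Rod angle: sinφ = −(r/L) sinθ ⇒ φ = -12.856°; ω_rod = −rω cosθ/√(L²−r²sin²θ) = -10.725 rad/s.
V_P = V_A + ω_rod × AP, with AP = 0.0707 m along the rod.
Components: V_Px = −rω sinθ − a·ω_rod·sinφ = -4.5818 m/s;  V_Py = rω cosθ + a·ω_rod·cosφ = +1.9019 m/s.
|V_P| = √(V_Px² + V_Py²) = 4.9609 m/s.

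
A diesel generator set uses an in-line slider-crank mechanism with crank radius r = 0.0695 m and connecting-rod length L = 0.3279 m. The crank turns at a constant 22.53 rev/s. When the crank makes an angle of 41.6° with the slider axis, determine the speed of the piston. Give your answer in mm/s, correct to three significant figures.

ω = 2π·22.5 = 141.6 rad/s
For an in-line slider-crank, x = r cosθ + √(L² − r² sin²θ), so v = −rω sinθ·[1 + r cosθ/√(L² − r² sin²θ)].
With r = 0.0695 m, L = 0.3279 m, θ = 41.6°: √(L² − r² sin²θ) = 0.32464 m.
v = −0.0695·141.6·0.66393·[1 + 0.0695·0.74780/0.32464] = -7.5777 m/s.
|v| = 7.5777 m/s = 7577.7 mm/s.

7580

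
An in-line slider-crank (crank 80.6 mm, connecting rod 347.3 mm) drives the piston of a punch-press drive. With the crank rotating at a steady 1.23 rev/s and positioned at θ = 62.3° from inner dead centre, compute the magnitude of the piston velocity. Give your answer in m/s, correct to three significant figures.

ω = 2π·1.23 = 7.728 rad/s
For an in-line slider-crank, x = r cosθ + √(L² − r² sin²θ), so v = −rω sinθ·[1 + r cosθ/√(L² − r² sin²θ)].
With r = 0.0806 m, L = 0.3473 m, θ = 62.3°: √(L² − r² sin²θ) = 0.33989 m.
v = −0.0806·7.728·0.88539·[1 + 0.0806·0.46484/0.33989] = -0.61231 m/s.
|v| = 0.61231 m/s.

0.612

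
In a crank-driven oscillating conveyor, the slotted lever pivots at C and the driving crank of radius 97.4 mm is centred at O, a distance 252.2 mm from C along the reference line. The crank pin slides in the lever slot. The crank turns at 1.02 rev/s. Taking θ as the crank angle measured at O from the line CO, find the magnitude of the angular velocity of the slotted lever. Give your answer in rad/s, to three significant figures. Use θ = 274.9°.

0.961

ω = 6.409 rad/s (from 1.02 rev/s).
Crank pin A relative to C: A = (d + r cosθ, r sinθ); lever angle φ = atan2(r sinθ, d + r cosθ).
Differentiating tanφ: φ̇ = rω(d cosθ + r)/(d² + r² + 2dr cosθ).
d² + r² + 2dr cosθ = |CA|² = 0.077288 m²;  d cosθ + r = +0.11894 m.
|ω_lever| = |0.0974·6.409·+0.11894| / 0.077288 = 0.96064 rad/s.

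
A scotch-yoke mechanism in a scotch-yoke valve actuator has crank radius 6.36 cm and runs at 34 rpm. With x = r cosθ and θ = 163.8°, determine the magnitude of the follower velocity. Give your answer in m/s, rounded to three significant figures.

ω = 3.56 rad/s (from 34 rpm).
x = r cosθ ⇒ ẋ = −rω sinθ.
|v| = rω|sinθ| = 0.0636·3.56·|sin 163.8°| = 0.063176 m/s.

0.0632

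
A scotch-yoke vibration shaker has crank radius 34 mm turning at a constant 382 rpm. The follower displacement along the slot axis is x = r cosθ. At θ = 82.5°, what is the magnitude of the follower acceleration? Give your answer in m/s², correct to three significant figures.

7.10

ω = 40 rad/s (from 382 rpm).
x = r cosθ ⇒ ẍ = −rω² cosθ (ω constant).
|a| = rω²|cosθ| = 0.034·(40)²·|cos 82.5°| = 7.1017 m/s².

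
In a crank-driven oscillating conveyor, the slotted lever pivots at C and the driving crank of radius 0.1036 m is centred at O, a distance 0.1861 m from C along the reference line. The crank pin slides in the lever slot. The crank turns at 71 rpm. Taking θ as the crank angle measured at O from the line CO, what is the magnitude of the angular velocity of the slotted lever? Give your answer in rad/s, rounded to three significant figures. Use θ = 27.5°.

ω = 7.435 rad/s (from 71 rpm).
Crank pin A relative to C: A = (d + r cosθ, r sinθ); lever angle φ = atan2(r sinθ, d + r cosθ).
Differentiating tanφ: φ̇ = rω(d cosθ + r)/(d² + r² + 2dr cosθ).
d² + r² + 2dr cosθ = |CA|² = 0.0795692 m²;  d cosθ + r = +0.26867 m.
|ω_lever| = |0.1036·7.435·+0.26867| / 0.0795692 = 2.6009 rad/s.

2.60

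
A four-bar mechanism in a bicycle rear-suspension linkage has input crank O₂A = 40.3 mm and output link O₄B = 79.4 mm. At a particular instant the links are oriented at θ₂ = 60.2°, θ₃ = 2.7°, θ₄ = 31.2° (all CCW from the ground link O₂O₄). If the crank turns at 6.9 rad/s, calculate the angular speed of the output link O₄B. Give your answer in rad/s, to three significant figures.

ω₂ = 6.9 rad/s
Differentiating the loop-closure r₂e^{iθ₂}+r₃e^{iθ₃}=r₁+r₄e^{iθ₄} gives r₂ω₂e^{iθ₂}+r₃ω₃e^{iθ₃}=r₄ω₄e^{iθ₄}.
Eliminating the other unknown: ω₄ = r₂ω₂ sin(θ₂−θ₃) / [r₄ sin(θ₄−θ₃)].
Numerator sine = +0.84339; denominator sine = +0.47716.
Result = 0.0403·6.9·(+0.84339) / (0.0794·(+0.47716)) = +6.1901 rad/s; magnitude 6.1901 rad/s.

6.19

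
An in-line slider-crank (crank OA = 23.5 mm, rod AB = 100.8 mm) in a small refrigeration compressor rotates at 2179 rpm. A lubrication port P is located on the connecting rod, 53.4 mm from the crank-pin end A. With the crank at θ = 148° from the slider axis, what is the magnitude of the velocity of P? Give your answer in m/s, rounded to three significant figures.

ω = 228.2 rad/s.  Crank-pin speed |V_A| = rω = 5.3623 m/s, perpendicular to OA.
Rod angle: sinφ = −(r/L) sinθ ⇒ φ = -7.097°; ω_rod = −rω cosθ/√(L²−r²sin²θ) = +45.463 rad/s.
V_P = V_A + ω_rod × AP, with AP = 0.0534 m along the rod.
Components: V_Px = −rω sinθ − a·ω_rod·sinφ = -2.5417 m/s;  V_Py = rω cosθ + a·ω_rod·cosφ = -2.1384 m/s.
|V_P| = √(V_Px² + V_Py²) = 3.3216 m/s.

3.32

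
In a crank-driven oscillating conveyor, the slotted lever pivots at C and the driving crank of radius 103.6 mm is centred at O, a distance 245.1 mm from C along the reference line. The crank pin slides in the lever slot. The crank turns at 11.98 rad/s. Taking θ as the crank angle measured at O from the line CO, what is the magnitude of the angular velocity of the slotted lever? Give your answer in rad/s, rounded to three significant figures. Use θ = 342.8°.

ω = 11.98 rad/s
Crank pin A relative to C: A = (d + r cosθ, r sinθ); lever angle φ = atan2(r sinθ, d + r cosθ).
Differentiating tanφ: φ̇ = rω(d cosθ + r)/(d² + r² + 2dr cosθ).
d² + r² + 2dr cosθ = |CA|² = 0.119321 m²;  d cosθ + r = +0.33774 m.
|ω_lever| = |0.1036·11.98·+0.33774| / 0.119321 = 3.513 rad/s.

3.51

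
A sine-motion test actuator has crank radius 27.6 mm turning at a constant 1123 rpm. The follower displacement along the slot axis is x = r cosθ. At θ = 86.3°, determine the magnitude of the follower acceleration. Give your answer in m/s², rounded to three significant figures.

24.6

ω = 117.6 rad/s (from 1123 rpm).
x = r cosθ ⇒ ẍ = −rω² cosθ (ω constant).
|a| = rω²|cosθ| = 0.0276·(117.6)²·|cos 86.3°| = 24.632 m/s².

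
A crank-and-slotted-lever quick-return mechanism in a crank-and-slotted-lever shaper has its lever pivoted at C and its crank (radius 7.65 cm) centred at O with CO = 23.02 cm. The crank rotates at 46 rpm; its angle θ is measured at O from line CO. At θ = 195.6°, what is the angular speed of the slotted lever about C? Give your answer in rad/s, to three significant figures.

2.15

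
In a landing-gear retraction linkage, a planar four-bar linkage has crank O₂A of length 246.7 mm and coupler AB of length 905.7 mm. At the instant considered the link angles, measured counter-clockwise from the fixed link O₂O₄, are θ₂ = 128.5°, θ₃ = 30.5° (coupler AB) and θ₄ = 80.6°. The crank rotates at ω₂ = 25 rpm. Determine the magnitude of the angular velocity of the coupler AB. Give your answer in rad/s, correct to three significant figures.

0.690

ω₂ = 2.618 rad/s (from 25 rpm).
Differentiating the loop-closure r₂e^{iθ₂}+r₃e^{iθ₃}=r₁+r₄e^{iθ₄} gives r₂ω₂e^{iθ₂}+r₃ω₃e^{iθ₃}=r₄ω₄e^{iθ₄}.
Eliminating the other unknown: ω₃ = r₂ω₂ sin(θ₄−θ₂) / [r₃ sin(θ₃−θ₄)].
Numerator sine = -0.74198; denominator sine = -0.76717.
Result = 0.2467·2.618·(-0.74198) / (0.9057·(-0.76717)) = +0.68969 rad/s; magnitude 0.68969 rad/s.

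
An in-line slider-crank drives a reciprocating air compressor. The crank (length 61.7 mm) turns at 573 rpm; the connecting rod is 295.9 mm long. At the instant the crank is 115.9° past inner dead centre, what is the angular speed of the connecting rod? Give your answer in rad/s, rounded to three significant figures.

5.56

ω = 60 rad/s (converted from 573 rpm).
The rod makes angle φ with the slider axis where L sinφ = r sinθ; differentiating, L cosφ·φ̇ = r ω cosθ.
L cosφ = √(L² − r² sin²θ) = 0.29065 m.
|ω_rod| = r ω |cosθ| / √(L² − r² sin²θ) = 0.0617·60·0.43680/0.29065 = 5.564 rad/s.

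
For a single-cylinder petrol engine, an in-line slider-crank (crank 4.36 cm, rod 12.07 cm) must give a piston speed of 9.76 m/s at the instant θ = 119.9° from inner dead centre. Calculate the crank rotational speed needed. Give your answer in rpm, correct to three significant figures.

For an in-line slider-crank, |v_piston| = rω|sinθ|·[1 + r cosθ/√(L² − r² sin²θ)].
With r = 0.0436 m, L = 0.1207 m, θ = 119.9°: the bracketed kinematic factor |dx/dθ| = 0.03063 m.
ω = v/|dx/dθ| = 9.76/0.03063 = 318.64 rad/s.
N = 60ω/(2π) = 3042.8 rpm.

3040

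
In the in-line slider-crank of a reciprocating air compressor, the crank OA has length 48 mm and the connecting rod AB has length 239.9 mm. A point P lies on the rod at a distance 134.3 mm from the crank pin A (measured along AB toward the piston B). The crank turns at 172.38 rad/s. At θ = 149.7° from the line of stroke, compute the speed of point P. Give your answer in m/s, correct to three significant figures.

ω = 172.4 rad/s.  Crank-pin speed |V_A| = rω = 8.2742 m/s, perpendicular to OA.
Rod angle: sinφ = −(r/L) sinθ ⇒ φ = -5.794°; ω_rod = −rω cosθ/√(L²−r²sin²θ) = +29.932 rad/s.
V_P = V_A + ω_rod × AP, with AP = 0.1343 m along the rod.
Components: V_Px = −rω sinθ − a·ω_rod·sinφ = -3.7688 m/s;  V_Py = rω cosθ + a·ω_rod·cosφ = -3.1446 m/s.
|V_P| = √(V_Px² + V_Py²) = 4.9084 m/s.

4.91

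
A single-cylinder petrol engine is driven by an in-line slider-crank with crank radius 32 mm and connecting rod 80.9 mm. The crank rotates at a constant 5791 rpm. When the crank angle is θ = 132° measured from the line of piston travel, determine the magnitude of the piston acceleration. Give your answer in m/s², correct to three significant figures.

ω = 2π·5791/60 = 606.4 rad/s
x(θ) = r cosθ + √(L² − r² sin²θ); with ω constant, a = ω²·d²x/dθ².
d²x/dθ² = −r cosθ − r²(cos2θ)/√u − r⁴ sin²2θ/(4u^{3/2}),  u = L² − r² sin²θ = 0.00597929 m².
Substituting r = 0.032 m, L = 0.0809 m, θ = 132°: d²x/dθ² = +0.022236 m.
a = ω²·d²x/dθ² = (606.4)²·(+0.022236) = +8177.4 m/s²;  |a| = 8177.4 m/s².

8180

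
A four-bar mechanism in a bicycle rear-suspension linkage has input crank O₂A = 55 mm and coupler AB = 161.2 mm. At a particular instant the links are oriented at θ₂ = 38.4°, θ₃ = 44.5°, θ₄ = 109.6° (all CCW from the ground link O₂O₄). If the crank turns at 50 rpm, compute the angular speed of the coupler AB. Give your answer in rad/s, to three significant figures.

ω₂ = 5.236 rad/s (from 50 rpm).
Differentiating the loop-closure r₂e^{iθ₂}+r₃e^{iθ₃}=r₁+r₄e^{iθ₄} gives r₂ω₂e^{iθ₂}+r₃ω₃e^{iθ₃}=r₄ω₄e^{iθ₄}.
Eliminating the other unknown: ω₃ = r₂ω₂ sin(θ₄−θ₂) / [r₃ sin(θ₃−θ₄)].
Numerator sine = +0.94665; denominator sine = -0.90704.
Result = 0.055·5.236·(+0.94665) / (0.1612·(-0.90704)) = -1.8645 rad/s; magnitude 1.8645 rad/s.

1.86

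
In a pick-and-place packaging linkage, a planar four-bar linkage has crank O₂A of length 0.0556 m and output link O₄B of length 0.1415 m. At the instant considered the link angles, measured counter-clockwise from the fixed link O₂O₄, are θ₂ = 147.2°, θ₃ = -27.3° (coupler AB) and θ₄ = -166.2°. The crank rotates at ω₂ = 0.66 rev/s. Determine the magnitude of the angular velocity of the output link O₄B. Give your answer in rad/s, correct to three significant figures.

ω₂ = 4.147 rad/s (from 0.66 rev/s).
Differentiating the loop-closure r₂e^{iθ₂}+r₃e^{iθ₃}=r₁+r₄e^{iθ₄} gives r₂ω₂e^{iθ₂}+r₃ω₃e^{iθ₃}=r₄ω₄e^{iθ₄}.
Eliminating the other unknown: ω₄ = r₂ω₂ sin(θ₂−θ₃) / [r₄ sin(θ₄−θ₃)].
Numerator sine = +0.09585; denominator sine = -0.65738.
Result = 0.0556·4.147·(+0.09585) / (0.1415·(-0.65738)) = -0.23758 rad/s; magnitude 0.23758 rad/s.

0.238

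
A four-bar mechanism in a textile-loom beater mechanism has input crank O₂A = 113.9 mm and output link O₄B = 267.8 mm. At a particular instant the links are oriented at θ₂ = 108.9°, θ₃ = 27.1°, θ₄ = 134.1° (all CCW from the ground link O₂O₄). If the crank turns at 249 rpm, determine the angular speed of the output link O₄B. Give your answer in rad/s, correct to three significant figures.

11.5

ω₂ = 26.08 rad/s (from 249 rpm).
Differentiating the loop-closure r₂e^{iθ₂}+r₃e^{iθ₃}=r₁+r₄e^{iθ₄} gives r₂ω₂e^{iθ₂}+r₃ω₃e^{iθ₃}=r₄ω₄e^{iθ₄}.
Eliminating the other unknown: ω₄ = r₂ω₂ sin(θ₂−θ₃) / [r₄ sin(θ₄−θ₃)].
Numerator sine = +0.98978; denominator sine = +0.95630.
Result = 0.1139·26.08·(+0.98978) / (0.2678·(+0.95630)) = +11.478 rad/s; magnitude 11.478 rad/s.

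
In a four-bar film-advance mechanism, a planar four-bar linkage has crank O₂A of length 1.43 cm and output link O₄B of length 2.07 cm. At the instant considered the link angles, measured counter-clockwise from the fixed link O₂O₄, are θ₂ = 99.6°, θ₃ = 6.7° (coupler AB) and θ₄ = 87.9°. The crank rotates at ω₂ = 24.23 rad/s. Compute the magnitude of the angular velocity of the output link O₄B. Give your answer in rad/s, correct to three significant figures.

16.9

ω₂ = 24.23 rad/s
Differentiating the loop-closure r₂e^{iθ₂}+r₃e^{iθ₃}=r₁+r₄e^{iθ₄} gives r₂ω₂e^{iθ₂}+r₃ω₃e^{iθ₃}=r₄ω₄e^{iθ₄}.
Eliminating the other unknown: ω₄ = r₂ω₂ sin(θ₂−θ₃) / [r₄ sin(θ₄−θ₃)].
Numerator sine = +0.99872; denominator sine = +0.98823.
Result = 0.0143·24.23·(+0.99872) / (0.0207·(+0.98823)) = +16.916 rad/s; magnitude 16.916 rad/s.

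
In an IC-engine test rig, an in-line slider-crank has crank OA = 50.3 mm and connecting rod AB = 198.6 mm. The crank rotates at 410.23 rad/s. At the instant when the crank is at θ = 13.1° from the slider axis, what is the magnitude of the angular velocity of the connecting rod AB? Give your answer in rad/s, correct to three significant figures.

ω = 410.2 rad/s
The rod makes angle φ with the slider axis where L sinφ = r sinθ; differentiating, L cosφ·φ̇ = r ω cosθ.
L cosφ = √(L² − r² sin²θ) = 0.19827 m.
|ω_rod| = r ω |cosθ| / √(L² − r² sin²θ) = 0.0503·410.2·0.97398/0.19827 = 101.36 rad/s.

101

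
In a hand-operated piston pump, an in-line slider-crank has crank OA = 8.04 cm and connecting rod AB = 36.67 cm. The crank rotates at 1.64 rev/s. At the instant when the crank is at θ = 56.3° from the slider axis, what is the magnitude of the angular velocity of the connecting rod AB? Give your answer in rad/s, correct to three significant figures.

ω = 10.3 rad/s (converted from 1.64 rev/s).
The rod makes angle φ with the slider axis where L sinφ = r sinθ; differentiating, L cosφ·φ̇ = r ω cosθ.
L cosφ = √(L² − r² sin²θ) = 0.36055 m.
|ω_rod| = r ω |cosθ| / √(L² − r² sin²θ) = 0.0804·10.3·0.55484/0.36055 = 1.2749 rad/s.

1.27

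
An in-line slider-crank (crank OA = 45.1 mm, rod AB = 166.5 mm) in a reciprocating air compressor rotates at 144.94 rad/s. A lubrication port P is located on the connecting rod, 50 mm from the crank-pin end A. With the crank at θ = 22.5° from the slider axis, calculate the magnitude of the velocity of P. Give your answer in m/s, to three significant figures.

5.01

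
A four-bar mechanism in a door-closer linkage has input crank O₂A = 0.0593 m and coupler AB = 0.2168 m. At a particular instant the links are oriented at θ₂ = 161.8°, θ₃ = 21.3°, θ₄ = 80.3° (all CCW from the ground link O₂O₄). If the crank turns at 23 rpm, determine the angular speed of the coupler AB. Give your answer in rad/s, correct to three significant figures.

0.760

ω₂ = 2.409 rad/s (from 23 rpm).
Differentiating the loop-closure r₂e^{iθ₂}+r₃e^{iθ₃}=r₁+r₄e^{iθ₄} gives r₂ω₂e^{iθ₂}+r₃ω₃e^{iθ₃}=r₄ω₄e^{iθ₄}.
Eliminating the other unknown: ω₃ = r₂ω₂ sin(θ₄−θ₂) / [r₃ sin(θ₃−θ₄)].
Numerator sine = -0.98902; denominator sine = -0.85717.
Result = 0.0593·2.409·(-0.98902) / (0.2168·(-0.85717)) = +0.76013 rad/s; magnitude 0.76013 rad/s.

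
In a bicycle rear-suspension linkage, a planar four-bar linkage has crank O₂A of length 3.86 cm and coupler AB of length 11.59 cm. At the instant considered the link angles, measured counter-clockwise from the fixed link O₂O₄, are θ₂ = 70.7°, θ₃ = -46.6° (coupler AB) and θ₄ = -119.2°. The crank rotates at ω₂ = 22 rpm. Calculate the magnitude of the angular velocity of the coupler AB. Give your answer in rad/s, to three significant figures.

ω₂ = 2.304 rad/s (from 22 rpm).
Differentiating the loop-closure r₂e^{iθ₂}+r₃e^{iθ₃}=r₁+r₄e^{iθ₄} gives r₂ω₂e^{iθ₂}+r₃ω₃e^{iθ₃}=r₄ω₄e^{iθ₄}.
Eliminating the other unknown: ω₃ = r₂ω₂ sin(θ₄−θ₂) / [r₃ sin(θ₃−θ₄)].
Numerator sine = +0.17193; denominator sine = +0.95424.
Result = 0.0386·2.304·(+0.17193) / (0.1159·(+0.95424)) = +0.13824 rad/s; magnitude 0.13824 rad/s.

0.138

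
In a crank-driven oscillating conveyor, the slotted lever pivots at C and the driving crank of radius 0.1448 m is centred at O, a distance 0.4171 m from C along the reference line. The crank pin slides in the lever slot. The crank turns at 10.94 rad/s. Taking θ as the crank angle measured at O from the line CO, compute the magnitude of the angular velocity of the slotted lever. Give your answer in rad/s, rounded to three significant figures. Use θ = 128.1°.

ω = 10.94 rad/s
Crank pin A relative to C: A = (d + r cosθ, r sinθ); lever angle φ = atan2(r sinθ, d + r cosθ).
Differentiating tanφ: φ̇ = rω(d cosθ + r)/(d² + r² + 2dr cosθ).
d² + r² + 2dr cosθ = |CA|² = 0.120406 m²;  d cosθ + r = -0.11257 m.
|ω_lever| = |0.1448·10.94·-0.11257| / 0.120406 = 1.481 rad/s.

1.48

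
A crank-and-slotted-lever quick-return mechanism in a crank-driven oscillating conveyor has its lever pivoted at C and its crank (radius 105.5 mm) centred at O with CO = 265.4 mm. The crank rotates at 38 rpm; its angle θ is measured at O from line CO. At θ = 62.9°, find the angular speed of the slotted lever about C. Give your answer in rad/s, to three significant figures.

0.888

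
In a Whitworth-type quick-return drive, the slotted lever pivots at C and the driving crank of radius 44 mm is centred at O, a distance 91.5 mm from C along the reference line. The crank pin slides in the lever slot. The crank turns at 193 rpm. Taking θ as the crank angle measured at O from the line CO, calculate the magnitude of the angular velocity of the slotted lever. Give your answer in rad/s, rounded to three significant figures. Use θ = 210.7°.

ω = 20.21 rad/s (from 193 rpm).
Crank pin A relative to C: A = (d + r cosθ, r sinθ); lever angle φ = atan2(r sinθ, d + r cosθ).
Differentiating tanφ: φ̇ = rω(d cosθ + r)/(d² + r² + 2dr cosθ).
d² + r² + 2dr cosθ = |CA|² = 0.00338472 m²;  d cosθ + r = -0.034676 m.
|ω_lever| = |0.044·20.21·-0.034676| / 0.00338472 = 9.1107 rad/s.

9.11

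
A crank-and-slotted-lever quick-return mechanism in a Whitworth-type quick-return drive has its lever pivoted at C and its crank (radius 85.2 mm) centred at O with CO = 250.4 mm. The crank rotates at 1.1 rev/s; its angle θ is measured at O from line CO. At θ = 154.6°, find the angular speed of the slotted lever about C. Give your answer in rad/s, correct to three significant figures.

ω = 6.912 rad/s (from 1.1 rev/s).
Crank pin A relative to C: A = (d + r cosθ, r sinθ); lever angle φ = atan2(r sinθ, d + r cosθ).
Differentiating tanφ: φ̇ = rω(d cosθ + r)/(d² + r² + 2dr cosθ).
d² + r² + 2dr cosθ = |CA|² = 0.0314155 m²;  d cosθ + r = -0.141 m.
|ω_lever| = |0.0852·6.912·-0.141| / 0.0314155 = 2.6428 rad/s.

2.64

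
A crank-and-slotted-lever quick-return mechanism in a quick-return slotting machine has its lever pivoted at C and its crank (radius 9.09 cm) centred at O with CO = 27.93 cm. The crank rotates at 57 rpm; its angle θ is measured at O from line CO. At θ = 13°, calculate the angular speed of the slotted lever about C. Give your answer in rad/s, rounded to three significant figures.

1.45

ω = 5.969 rad/s (from 57 rpm).
Crank pin A relative to C: A = (d + r cosθ, r sinθ); lever angle φ = atan2(r sinθ, d + r cosθ).
Differentiating tanφ: φ̇ = rω(d cosθ + r)/(d² + r² + 2dr cosθ).
d² + r² + 2dr cosθ = |CA|² = 0.135747 m²;  d cosθ + r = +0.36304 m.
|ω_lever| = |0.0909·5.969·+0.36304| / 0.135747 = 1.4511 rad/s.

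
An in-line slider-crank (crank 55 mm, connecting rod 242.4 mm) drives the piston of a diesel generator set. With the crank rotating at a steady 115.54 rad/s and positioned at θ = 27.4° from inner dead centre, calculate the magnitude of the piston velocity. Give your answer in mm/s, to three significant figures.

ω = 115.5 rad/s
For an in-line slider-crank, x = r cosθ + √(L² − r² sin²θ), so v = −rω sinθ·[1 + r cosθ/√(L² − r² sin²θ)].
With r = 0.055 m, L = 0.2424 m, θ = 27.4°: √(L² − r² sin²θ) = 0.24107 m.
v = −0.055·115.5·0.46020·[1 + 0.055·0.88782/0.24107] = -3.5168 m/s.
|v| = 3.5168 m/s = 3516.8 mm/s.

3520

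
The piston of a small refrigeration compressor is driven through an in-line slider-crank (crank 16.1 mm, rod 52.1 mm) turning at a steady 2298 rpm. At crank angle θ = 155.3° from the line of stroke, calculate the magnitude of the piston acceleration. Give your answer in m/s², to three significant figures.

654

ω = 2π·2298/60 = 240.6 rad/s
x(θ) = r cosθ + √(L² − r² sin²θ); with ω constant, a = ω²·d²x/dθ².
d²x/dθ² = −r cosθ − r²(cos2θ)/√u − r⁴ sin²2θ/(4u^{3/2}),  u = L² − r² sin²θ = 0.00266915 m².
Substituting r = 0.0161 m, L = 0.0521 m, θ = 155.3°: d²x/dθ² = +0.011292 m.
a = ω²·d²x/dθ² = (240.6)²·(+0.011292) = +653.91 m/s²;  |a| = 653.91 m/s².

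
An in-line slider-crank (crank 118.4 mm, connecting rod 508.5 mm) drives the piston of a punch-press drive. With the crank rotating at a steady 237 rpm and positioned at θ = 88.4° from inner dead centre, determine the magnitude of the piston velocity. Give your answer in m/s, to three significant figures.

ω = 2π·237/60 = 24.82 rad/s
For an in-line slider-crank, x = r cosθ + √(L² − r² sin²θ), so v = −rω sinθ·[1 + r cosθ/√(L² − r² sin²θ)].
With r = 0.1184 m, L = 0.5085 m, θ = 88.4°: √(L² − r² sin²θ) = 0.49453 m.
v = −0.1184·24.82·0.99961·[1 + 0.1184·0.02792/0.49453] = -2.957 m/s.
|v| = 2.957 m/s.

2.96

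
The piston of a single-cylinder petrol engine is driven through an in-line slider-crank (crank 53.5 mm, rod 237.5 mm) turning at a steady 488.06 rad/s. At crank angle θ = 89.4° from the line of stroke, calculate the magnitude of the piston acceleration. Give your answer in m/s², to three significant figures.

2810

ω = 488.1 rad/s
x(θ) = r cosθ + √(L² − r² sin²θ); with ω constant, a = ω²·d²x/dθ².
d²x/dθ² = −r cosθ − r²(cos2θ)/√u − r⁴ sin²2θ/(4u^{3/2}),  u = L² − r² sin²θ = 0.0535443 m².
Substituting r = 0.0535 m, L = 0.2375 m, θ = 89.4°: d²x/dθ² = +0.011806 m.
a = ω²·d²x/dθ² = (488.1)²·(+0.011806) = +2812.3 m/s²;  |a| = 2812.3 m/s².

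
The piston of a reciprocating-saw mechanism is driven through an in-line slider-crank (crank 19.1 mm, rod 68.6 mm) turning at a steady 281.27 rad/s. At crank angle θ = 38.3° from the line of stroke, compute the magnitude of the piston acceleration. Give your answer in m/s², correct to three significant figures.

1290

ω = 281.3 rad/s
x(θ) = r cosθ + √(L² − r² sin²θ); with ω constant, a = ω²·d²x/dθ².
d²x/dθ² = −r cosθ − r²(cos2θ)/√u − r⁴ sin²2θ/(4u^{3/2}),  u = L² − r² sin²θ = 0.00456583 m².
Substituting r = 0.0191 m, L = 0.0686 m, θ = 38.3°: d²x/dθ² = -0.016342 m.
a = ω²·d²x/dθ² = (281.3)²·(-0.016342) = -1292.9 m/s²;  |a| = 1292.9 m/s².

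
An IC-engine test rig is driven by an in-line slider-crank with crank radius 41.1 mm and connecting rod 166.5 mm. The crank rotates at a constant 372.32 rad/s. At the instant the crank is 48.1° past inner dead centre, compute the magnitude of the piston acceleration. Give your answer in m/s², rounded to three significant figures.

ω = 372.3 rad/s
x(θ) = r cosθ + √(L² − r² sin²θ); with ω constant, a = ω²·d²x/dθ².
d²x/dθ² = −r cosθ − r²(cos2θ)/√u − r⁴ sin²2θ/(4u^{3/2}),  u = L² − r² sin²θ = 0.0267864 m².
Substituting r = 0.0411 m, L = 0.1665 m, θ = 48.1°: d²x/dθ² = -0.026494 m.
a = ω²·d²x/dθ² = (372.3)²·(-0.026494) = -3672.7 m/s²;  |a| = 3672.7 m/s².

3670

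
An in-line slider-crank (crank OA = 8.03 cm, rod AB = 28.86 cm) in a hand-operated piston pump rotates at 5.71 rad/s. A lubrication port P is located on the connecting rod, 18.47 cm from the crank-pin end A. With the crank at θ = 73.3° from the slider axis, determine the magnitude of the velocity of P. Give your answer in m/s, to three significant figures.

0.465

ω = 5.71 rad/s.  Crank-pin speed |V_A| = rω = 0.45851 m/s, perpendicular to OA.
Rod angle: sinφ = −(r/L) sinθ ⇒ φ = -15.456°; ω_rod = −rω cosθ/√(L²−r²sin²θ) = -0.47367 rad/s.
V_P = V_A + ω_rod × AP, with AP = 0.1847 m along the rod.
Components: V_Px = −rω sinθ − a·ω_rod·sinφ = -0.46249 m/s;  V_Py = rω cosθ + a·ω_rod·cosφ = +0.047435 m/s.
|V_P| = √(V_Px² + V_Py²) = 0.46492 m/s.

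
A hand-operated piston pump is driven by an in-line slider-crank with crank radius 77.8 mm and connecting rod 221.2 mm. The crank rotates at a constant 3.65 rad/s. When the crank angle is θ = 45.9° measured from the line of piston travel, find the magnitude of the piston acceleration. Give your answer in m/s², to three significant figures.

ω = 3.65 rad/s
x(θ) = r cosθ + √(L² − r² sin²θ); with ω constant, a = ω²·d²x/dθ².
d²x/dθ² = −r cosθ − r²(cos2θ)/√u − r⁴ sin²2θ/(4u^{3/2}),  u = L² − r² sin²θ = 0.045808 m².
Substituting r = 0.0778 m, L = 0.2212 m, θ = 45.9°: d²x/dθ² = -0.054187 m.
a = ω²·d²x/dθ² = (3.65)²·(-0.054187) = -0.72191 m/s²;  |a| = 0.72191 m/s².

0.722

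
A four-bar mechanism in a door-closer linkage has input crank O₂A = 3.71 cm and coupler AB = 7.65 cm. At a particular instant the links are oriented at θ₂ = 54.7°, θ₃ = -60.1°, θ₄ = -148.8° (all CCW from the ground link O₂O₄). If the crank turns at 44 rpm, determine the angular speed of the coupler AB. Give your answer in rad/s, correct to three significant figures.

0.891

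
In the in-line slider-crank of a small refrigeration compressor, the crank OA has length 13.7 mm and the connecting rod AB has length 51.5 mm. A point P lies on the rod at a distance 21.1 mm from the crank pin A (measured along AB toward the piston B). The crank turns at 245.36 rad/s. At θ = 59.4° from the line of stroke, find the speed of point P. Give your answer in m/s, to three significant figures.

3.22

ω = 245.4 rad/s.  Crank-pin speed |V_A| = rω = 3.3614 m/s, perpendicular to OA.
Rod angle: sinφ = −(r/L) sinθ ⇒ φ = -13.237°; ω_rod = −rω cosθ/√(L²−r²sin²θ) = -34.132 rad/s.
V_P = V_A + ω_rod × AP, with AP = 0.0211 m along the rod.
Components: V_Px = −rω sinθ − a·ω_rod·sinφ = -3.0582 m/s;  V_Py = rω cosθ + a·ω_rod·cosφ = +1.0101 m/s.
|V_P| = √(V_Px² + V_Py²) = 3.2207 m/s.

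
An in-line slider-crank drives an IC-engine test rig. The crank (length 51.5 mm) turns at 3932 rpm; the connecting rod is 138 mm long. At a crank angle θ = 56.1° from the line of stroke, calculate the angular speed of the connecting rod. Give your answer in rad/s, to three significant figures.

90.1

ω = 411.8 rad/s (converted from 3932 rpm).
The rod makes angle φ with the slider axis where L sinφ = r sinθ; differentiating, L cosφ·φ̇ = r ω cosθ.
L cosφ = √(L² − r² sin²θ) = 0.13121 m.
|ω_rod| = r ω |cosθ| / √(L² − r² sin²θ) = 0.0515·411.8·0.55775/0.13121 = 90.138 rad/s.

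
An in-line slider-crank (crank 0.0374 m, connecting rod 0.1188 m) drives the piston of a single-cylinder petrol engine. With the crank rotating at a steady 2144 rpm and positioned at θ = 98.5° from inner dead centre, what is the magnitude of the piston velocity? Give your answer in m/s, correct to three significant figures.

7.90

ω = 2π·2144/60 = 224.5 rad/s
For an in-line slider-crank, x = r cosθ + √(L² − r² sin²θ), so v = −rω sinθ·[1 + r cosθ/√(L² − r² sin²θ)].
With r = 0.0374 m, L = 0.1188 m, θ = 98.5°: √(L² − r² sin²θ) = 0.11289 m.
v = −0.0374·224.5·0.98902·[1 + 0.0374·-0.14781/0.11289] = -7.8981 m/s.
|v| = 7.8981 m/s.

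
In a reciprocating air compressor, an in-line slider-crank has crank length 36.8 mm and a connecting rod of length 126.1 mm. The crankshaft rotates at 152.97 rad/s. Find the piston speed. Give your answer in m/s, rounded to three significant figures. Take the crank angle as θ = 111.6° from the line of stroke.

ω = 153 rad/s
For an in-line slider-crank, x = r cosθ + √(L² − r² sin²θ), so v = −rω sinθ·[1 + r cosθ/√(L² − r² sin²θ)].
With r = 0.0368 m, L = 0.1261 m, θ = 111.6°: √(L² − r² sin²θ) = 0.12137 m.
v = −0.0368·153·0.92978·[1 + 0.0368·-0.36812/0.12137] = -4.6498 m/s.
|v| = 4.6498 m/s.

4.65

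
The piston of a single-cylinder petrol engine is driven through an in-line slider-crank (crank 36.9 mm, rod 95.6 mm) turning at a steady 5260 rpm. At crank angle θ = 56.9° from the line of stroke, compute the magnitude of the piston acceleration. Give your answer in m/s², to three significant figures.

ω = 2π·5260/60 = 550.8 rad/s
x(θ) = r cosθ + √(L² − r² sin²θ); with ω constant, a = ω²·d²x/dθ².
d²x/dθ² = −r cosθ − r²(cos2θ)/√u − r⁴ sin²2θ/(4u^{3/2}),  u = L² − r² sin²θ = 0.00818382 m².
Substituting r = 0.0369 m, L = 0.0956 m, θ = 56.9°: d²x/dθ² = -0.014601 m.
a = ω²·d²x/dθ² = (550.8)²·(-0.014601) = -4430.2 m/s²;  |a| = 4430.2 m/s².

4430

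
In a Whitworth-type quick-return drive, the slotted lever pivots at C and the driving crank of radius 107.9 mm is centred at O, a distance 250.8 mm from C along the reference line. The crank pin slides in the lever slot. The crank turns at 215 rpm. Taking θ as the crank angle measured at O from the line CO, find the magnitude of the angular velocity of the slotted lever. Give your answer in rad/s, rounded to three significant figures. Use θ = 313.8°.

6.11

ω = 22.51 rad/s (from 215 rpm).
Crank pin A relative to C: A = (d + r cosθ, r sinθ); lever angle φ = atan2(r sinθ, d + r cosθ).
Differentiating tanφ: φ̇ = rω(d cosθ + r)/(d² + r² + 2dr cosθ).
d² + r² + 2dr cosθ = |CA|² = 0.112004 m²;  d cosθ + r = +0.28149 m.
|ω_lever| = |0.1079·22.51·+0.28149| / 0.112004 = 6.1055 rad/s.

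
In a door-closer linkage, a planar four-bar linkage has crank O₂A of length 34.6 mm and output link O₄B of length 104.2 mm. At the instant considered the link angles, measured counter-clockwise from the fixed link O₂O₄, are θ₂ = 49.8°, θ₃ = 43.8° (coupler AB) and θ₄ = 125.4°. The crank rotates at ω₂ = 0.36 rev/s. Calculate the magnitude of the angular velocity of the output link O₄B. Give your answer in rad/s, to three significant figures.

0.0794

ω₂ = 2.262 rad/s (from 0.36 rev/s).
Differentiating the loop-closure r₂e^{iθ₂}+r₃e^{iθ₃}=r₁+r₄e^{iθ₄} gives r₂ω₂e^{iθ₂}+r₃ω₃e^{iθ₃}=r₄ω₄e^{iθ₄}.
Eliminating the other unknown: ω₄ = r₂ω₂ sin(θ₂−θ₃) / [r₄ sin(θ₄−θ₃)].
Numerator sine = +0.10453; denominator sine = +0.98927.
Result = 0.0346·2.262·(+0.10453) / (0.1042·(+0.98927)) = +0.079361 rad/s; magnitude 0.079361 rad/s.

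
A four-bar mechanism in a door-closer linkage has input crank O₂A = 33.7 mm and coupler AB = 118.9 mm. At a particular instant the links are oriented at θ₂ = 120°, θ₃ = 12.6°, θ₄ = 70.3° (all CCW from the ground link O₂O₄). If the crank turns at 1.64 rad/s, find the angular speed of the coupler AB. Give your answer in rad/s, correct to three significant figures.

ω₂ = 1.64 rad/s
Differentiating the loop-closure r₂e^{iθ₂}+r₃e^{iθ₃}=r₁+r₄e^{iθ₄} gives r₂ω₂e^{iθ₂}+r₃ω₃e^{iθ₃}=r₄ω₄e^{iθ₄}.
Eliminating the other unknown: ω₃ = r₂ω₂ sin(θ₄−θ₂) / [r₃ sin(θ₃−θ₄)].
Numerator sine = -0.76267; denominator sine = -0.84526.
Result = 0.0337·1.64·(-0.76267) / (0.1189·(-0.84526)) = +0.41941 rad/s; magnitude 0.41941 rad/s.

0.419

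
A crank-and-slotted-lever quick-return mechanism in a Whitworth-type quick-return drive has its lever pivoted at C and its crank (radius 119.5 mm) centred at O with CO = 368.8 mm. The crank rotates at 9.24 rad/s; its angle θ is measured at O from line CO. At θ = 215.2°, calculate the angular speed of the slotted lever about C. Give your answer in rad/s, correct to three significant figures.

2.57

ω = 9.24 rad/s
Crank pin A relative to C: A = (d + r cosθ, r sinθ); lever angle φ = atan2(r sinθ, d + r cosθ).
Differentiating tanφ: φ̇ = rω(d cosθ + r)/(d² + r² + 2dr cosθ).
d² + r² + 2dr cosθ = |CA|² = 0.0782679 m²;  d cosθ + r = -0.18186 m.
|ω_lever| = |0.1195·9.24·-0.18186| / 0.0782679 = 2.5657 rad/s.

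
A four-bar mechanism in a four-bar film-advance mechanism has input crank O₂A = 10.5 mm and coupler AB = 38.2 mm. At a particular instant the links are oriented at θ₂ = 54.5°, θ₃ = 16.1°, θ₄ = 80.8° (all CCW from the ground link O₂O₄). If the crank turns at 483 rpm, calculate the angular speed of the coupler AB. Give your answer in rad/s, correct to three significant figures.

6.81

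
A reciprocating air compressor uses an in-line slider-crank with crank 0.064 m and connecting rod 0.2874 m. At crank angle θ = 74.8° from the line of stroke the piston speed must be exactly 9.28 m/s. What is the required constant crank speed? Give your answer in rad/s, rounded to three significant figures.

For an in-line slider-crank, |v_piston| = rω|sinθ|·[1 + r cosθ/√(L² − r² sin²θ)].
With r = 0.064 m, L = 0.2874 m, θ = 74.8°: the bracketed kinematic factor |dx/dθ| = 0.065453 m.
ω = v/|dx/dθ| = 9.28/0.065453 = 141.78 rad/s.

142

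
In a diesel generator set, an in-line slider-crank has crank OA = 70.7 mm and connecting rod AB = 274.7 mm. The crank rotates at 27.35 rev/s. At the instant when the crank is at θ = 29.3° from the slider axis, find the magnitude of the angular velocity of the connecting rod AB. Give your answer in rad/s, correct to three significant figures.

38.9

ω = 171.8 rad/s (converted from 27.35 rev/s).
The rod makes angle φ with the slider axis where L sinφ = r sinθ; differentiating, L cosφ·φ̇ = r ω cosθ.
L cosφ = √(L² − r² sin²θ) = 0.27251 m.
|ω_rod| = r ω |cosθ| / √(L² − r² sin²θ) = 0.0707·171.8·0.87207/0.27251 = 38.88 rad/s.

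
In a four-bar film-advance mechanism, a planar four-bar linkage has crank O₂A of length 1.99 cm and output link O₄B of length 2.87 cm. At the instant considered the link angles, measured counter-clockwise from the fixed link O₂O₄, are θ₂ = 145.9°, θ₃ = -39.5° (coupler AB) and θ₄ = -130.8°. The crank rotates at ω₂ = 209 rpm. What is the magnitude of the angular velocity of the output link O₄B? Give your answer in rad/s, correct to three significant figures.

1.43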